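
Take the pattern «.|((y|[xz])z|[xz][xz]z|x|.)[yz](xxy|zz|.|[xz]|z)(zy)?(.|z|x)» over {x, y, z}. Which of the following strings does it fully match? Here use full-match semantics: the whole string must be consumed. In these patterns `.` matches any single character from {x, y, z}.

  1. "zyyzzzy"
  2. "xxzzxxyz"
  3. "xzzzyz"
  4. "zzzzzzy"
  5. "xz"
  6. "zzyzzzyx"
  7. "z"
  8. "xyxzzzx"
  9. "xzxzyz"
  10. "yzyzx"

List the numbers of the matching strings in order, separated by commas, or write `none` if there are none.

1 → no match
2 → match
3 → match
4 → match
5 → no match
6 → match
7 → match
8 → no match
9 → match
10 → match

2, 3, 4, 6, 7, 9, 10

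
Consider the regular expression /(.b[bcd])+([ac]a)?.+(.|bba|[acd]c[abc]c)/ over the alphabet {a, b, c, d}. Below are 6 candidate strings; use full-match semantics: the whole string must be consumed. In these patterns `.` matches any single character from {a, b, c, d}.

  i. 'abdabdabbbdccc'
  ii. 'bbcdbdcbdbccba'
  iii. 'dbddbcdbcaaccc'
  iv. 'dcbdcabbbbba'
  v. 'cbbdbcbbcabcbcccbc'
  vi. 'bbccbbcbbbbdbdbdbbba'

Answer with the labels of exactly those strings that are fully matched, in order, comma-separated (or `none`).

i → match
ii → match
iii → match
iv. 'dcbdcabbbbba' → no match
v → match
vi → match

i, ii, iii, v, vi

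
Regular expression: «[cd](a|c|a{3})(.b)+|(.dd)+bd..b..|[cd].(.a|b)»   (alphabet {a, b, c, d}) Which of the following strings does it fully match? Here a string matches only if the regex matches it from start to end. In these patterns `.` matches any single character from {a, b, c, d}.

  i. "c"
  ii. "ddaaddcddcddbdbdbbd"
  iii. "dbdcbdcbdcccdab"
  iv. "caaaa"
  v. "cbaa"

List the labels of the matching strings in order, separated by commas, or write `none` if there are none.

v

i → no match
ii → no match
iii → no match
iv → no match
v → match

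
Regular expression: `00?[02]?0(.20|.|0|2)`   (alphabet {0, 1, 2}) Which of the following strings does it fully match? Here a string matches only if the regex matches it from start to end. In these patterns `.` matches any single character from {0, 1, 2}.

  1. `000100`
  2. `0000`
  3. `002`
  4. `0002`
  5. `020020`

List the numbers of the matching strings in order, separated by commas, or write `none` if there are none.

2, 3, 4, 5

1 → no match
2 → match
3 → match
4 → match
5 → match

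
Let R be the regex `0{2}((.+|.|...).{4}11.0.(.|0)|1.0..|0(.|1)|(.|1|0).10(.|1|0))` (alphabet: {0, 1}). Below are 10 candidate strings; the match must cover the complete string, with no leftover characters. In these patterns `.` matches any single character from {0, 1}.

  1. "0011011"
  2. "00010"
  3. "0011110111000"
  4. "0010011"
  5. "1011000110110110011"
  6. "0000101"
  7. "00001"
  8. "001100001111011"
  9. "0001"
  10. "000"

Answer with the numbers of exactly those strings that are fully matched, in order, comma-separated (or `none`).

1, 3, 4, 6, 8, 9

1. "0011011" → match
2. "00010" → no match
3 → match
4. "0010011" → match
5 → no match — must start with "0"
6. "0000101" → match
7. "00001" → no match
8 → match
9. "0001" → match
10. "000" → no match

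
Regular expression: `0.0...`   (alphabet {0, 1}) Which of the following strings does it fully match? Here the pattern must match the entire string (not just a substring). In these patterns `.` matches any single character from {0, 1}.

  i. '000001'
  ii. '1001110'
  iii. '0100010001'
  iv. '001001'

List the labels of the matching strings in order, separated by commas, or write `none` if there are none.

i

i → match
ii → no match — must start with '0'
iii → no match
iv → no match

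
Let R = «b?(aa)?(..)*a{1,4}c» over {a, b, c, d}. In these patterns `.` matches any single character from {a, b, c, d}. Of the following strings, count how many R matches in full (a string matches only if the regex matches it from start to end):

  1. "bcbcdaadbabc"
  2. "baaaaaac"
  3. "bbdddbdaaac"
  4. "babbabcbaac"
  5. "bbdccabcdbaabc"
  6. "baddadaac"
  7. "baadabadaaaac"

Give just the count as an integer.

5

1. "bcbcdaadbabc" → no match — must end with "ac"
2. "baaaaaac" → match
3. "bbdddbdaaac" → match
4. "babbabcbaac" → match
5 → no match — must end with "ac"
6. "baddadaac" → match
7 → match
Total matched: 5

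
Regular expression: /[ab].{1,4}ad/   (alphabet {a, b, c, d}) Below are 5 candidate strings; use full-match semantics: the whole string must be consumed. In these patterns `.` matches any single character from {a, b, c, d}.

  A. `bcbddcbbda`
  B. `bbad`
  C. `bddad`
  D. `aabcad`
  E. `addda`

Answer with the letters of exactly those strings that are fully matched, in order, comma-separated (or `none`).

A. `bcbddcbbda` → no match — must end with `ad`
B. `bbad` → match
C. `bddad` → match
D. `aabcad` → match
E. `addda` → no match — must end with `ad`

B, C, D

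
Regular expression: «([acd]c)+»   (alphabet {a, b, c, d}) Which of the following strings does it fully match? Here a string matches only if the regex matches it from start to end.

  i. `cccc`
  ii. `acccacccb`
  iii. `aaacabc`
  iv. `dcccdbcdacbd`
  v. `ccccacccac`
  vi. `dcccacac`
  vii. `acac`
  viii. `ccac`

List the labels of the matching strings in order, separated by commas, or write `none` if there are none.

i, v, vi, vii, viii

i → match
ii → no match — must end with `c`
iii → no match
iv → no match — must end with `c`
v → match
vi → match
vii → match
viii → match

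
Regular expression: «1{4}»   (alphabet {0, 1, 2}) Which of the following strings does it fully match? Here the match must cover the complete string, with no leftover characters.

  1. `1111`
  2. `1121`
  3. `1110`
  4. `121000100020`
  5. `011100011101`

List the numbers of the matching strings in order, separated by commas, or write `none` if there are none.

1

1 → match
2 → no match
3 → no match — must end with `1`
4 → no match — must end with `1`
5 → no match — must start with `1`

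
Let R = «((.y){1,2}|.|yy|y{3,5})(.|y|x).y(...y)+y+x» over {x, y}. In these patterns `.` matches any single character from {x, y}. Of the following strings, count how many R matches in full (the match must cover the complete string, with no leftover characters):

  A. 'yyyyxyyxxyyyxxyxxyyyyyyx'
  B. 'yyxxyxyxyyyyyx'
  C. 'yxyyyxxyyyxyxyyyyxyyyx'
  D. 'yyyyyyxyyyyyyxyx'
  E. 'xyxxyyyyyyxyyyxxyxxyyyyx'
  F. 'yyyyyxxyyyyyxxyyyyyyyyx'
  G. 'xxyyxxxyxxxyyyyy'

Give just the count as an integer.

A → match
B → match
C → match
D → no match
E → match
F → match
G → no match — must end with 'yx'
Total matched: 5

5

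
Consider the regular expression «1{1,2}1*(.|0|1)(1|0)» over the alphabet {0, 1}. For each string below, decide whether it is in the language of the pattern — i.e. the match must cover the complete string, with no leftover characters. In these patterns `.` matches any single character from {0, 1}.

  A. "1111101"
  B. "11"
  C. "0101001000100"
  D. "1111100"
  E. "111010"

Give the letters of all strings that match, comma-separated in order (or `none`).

A → match
B → no match
C → no match — must start with "1"
D → match
E → no match

A, D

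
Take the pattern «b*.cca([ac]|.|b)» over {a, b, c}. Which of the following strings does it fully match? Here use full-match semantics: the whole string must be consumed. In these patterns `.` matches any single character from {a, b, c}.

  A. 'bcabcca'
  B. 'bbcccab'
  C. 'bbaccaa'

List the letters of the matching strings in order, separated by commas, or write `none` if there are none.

A. 'bcabcca' → no match
B. 'bbcccab' → match
C. 'bbaccaa' → match

B, C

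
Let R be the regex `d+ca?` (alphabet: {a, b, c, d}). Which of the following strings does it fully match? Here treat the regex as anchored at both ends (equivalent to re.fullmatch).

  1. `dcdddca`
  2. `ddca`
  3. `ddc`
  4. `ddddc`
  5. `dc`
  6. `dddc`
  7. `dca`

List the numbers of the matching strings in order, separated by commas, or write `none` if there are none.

1 → no match
2 → match
3 → match
4 → match
5 → match
6 → match
7 → match

2, 3, 4, 5, 6, 7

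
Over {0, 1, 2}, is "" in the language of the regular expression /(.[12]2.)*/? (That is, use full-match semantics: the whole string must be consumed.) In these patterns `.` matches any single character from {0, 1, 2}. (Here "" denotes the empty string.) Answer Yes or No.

Yes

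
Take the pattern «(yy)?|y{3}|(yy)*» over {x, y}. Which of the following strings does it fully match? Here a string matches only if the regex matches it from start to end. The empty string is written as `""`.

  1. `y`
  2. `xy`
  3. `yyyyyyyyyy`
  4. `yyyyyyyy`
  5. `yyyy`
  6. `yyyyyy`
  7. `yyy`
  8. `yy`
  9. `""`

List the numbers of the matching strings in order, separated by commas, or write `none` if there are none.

1 → no match
2 → no match
3 → match
4 → match
5 → match
6 → match
7 → match
8 → match
9 → match

3, 4, 5, 6, 7, 8, 9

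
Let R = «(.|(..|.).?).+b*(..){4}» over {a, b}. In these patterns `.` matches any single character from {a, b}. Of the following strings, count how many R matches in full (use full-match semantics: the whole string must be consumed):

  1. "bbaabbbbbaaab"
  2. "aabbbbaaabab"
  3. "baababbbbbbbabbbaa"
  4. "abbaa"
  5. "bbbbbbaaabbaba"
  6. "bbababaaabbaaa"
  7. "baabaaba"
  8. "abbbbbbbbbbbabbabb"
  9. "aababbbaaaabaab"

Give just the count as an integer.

1 → match
2 → match
3 → match
4 → no match
5 → match
6 → match
7 → no match
8 → match
9 → match
Total matched: 7

7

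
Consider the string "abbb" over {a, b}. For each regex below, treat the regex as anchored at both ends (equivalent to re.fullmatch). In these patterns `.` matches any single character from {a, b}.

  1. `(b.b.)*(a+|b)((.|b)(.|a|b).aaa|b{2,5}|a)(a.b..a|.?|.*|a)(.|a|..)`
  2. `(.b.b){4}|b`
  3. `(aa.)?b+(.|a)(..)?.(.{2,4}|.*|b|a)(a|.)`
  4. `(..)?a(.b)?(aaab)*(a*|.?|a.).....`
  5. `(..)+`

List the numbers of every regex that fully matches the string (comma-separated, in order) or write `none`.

1 → match
2 → no match
3 → no match
4 → no match
5 → match

1, 5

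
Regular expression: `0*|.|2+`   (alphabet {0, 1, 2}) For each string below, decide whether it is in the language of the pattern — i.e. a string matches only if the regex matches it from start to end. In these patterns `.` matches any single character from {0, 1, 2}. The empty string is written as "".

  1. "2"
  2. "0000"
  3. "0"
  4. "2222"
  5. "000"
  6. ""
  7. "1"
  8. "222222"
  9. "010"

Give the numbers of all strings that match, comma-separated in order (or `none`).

1, 2, 3, 4, 5, 6, 7, 8

1 → match
2 → match
3 → match
4 → match
5 → match
6 → match
7 → match
8 → match
9 → no match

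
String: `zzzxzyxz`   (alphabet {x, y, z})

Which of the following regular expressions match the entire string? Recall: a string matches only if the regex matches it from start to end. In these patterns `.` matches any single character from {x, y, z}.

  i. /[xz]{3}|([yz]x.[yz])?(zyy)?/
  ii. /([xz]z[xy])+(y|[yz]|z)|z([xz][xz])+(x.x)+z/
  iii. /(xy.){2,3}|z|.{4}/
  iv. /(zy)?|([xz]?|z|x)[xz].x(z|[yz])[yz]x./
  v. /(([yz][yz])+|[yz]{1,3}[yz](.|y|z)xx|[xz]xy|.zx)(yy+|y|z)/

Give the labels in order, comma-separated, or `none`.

i → no match
ii → no match
iii → no match
iv → match
v → no match

iv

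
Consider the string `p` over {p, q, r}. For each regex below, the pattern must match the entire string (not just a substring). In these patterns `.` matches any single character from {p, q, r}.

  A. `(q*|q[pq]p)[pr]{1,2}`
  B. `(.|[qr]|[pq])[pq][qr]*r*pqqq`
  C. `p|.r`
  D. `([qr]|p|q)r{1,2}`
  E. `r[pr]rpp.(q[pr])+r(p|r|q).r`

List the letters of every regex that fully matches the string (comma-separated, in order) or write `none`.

A, C

A → match
B → no match — must end with `pqqq`
C → match
D → no match — must end with `r`
E → no match — must start with `r`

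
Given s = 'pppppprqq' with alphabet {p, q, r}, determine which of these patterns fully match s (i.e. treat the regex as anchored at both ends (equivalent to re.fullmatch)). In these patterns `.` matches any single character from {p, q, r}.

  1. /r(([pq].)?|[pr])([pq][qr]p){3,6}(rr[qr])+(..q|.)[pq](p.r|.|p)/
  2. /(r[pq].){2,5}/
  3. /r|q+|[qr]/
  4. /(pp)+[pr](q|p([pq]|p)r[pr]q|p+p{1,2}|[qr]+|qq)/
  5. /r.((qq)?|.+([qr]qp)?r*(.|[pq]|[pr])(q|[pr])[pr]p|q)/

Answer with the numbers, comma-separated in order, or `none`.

1 → no match — must start with 'r'
2 → no match — must start with 'r'
3 → no match
4 → match
5 → no match — must start with 'r'

4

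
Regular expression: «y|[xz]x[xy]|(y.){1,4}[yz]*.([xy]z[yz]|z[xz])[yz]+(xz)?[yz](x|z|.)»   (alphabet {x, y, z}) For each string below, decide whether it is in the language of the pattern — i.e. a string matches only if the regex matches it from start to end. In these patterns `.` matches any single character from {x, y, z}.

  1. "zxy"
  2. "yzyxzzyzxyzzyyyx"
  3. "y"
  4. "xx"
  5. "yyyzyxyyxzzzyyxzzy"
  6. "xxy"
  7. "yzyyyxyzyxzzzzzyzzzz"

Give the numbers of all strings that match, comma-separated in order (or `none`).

1. "zxy" → match
2 → match
3. "y" → match
4. "xx" → no match
5 → match
6. "xxy" → match
7 → match

1, 2, 3, 5, 6, 7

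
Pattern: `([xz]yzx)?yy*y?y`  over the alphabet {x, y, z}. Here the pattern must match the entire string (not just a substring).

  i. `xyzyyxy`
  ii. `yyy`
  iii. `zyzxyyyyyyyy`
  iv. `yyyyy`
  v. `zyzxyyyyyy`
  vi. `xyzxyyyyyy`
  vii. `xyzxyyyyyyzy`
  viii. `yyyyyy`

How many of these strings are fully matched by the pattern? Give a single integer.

i → no match
ii → match
iii → match
iv → match
v → match
vi → match
vii → no match
viii → match
Total matched: 6

6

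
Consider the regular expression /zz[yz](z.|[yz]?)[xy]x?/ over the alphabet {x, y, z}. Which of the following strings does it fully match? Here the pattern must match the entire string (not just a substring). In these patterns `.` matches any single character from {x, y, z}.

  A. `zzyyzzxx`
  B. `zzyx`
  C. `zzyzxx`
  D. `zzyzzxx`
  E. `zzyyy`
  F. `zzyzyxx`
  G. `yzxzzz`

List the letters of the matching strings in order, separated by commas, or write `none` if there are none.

B, C, D, E, F

A → no match
B → match
C → match
D → match
E → match
F → match
G → no match — must start with `zz`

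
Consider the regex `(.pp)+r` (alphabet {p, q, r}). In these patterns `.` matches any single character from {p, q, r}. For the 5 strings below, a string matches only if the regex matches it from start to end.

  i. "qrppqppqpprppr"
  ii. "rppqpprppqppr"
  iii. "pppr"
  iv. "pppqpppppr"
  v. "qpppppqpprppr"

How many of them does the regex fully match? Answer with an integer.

4

i → no match
ii → match
iii → match
iv → match
v → match
Total matched: 4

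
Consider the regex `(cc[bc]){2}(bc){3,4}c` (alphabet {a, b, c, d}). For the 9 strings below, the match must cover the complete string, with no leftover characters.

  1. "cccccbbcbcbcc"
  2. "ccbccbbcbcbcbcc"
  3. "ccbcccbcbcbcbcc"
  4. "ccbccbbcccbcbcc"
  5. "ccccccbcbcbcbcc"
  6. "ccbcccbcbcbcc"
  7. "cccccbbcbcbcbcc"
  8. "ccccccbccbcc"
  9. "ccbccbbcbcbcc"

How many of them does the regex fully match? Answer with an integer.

1 → match
2 → match
3 → match
4 → no match
5 → match
6 → match
7 → match
8 → no match
9 → match
Total matched: 7

7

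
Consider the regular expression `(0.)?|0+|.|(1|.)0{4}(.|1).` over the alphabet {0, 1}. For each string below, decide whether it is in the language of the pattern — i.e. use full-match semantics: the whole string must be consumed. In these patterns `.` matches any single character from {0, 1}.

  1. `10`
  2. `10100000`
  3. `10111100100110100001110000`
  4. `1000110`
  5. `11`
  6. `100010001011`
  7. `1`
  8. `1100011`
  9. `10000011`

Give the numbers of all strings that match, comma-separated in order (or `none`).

1 → no match
2 → no match
3 → no match
4 → no match
5 → no match
6 → no match
7 → match
8 → no match
9 → no match

7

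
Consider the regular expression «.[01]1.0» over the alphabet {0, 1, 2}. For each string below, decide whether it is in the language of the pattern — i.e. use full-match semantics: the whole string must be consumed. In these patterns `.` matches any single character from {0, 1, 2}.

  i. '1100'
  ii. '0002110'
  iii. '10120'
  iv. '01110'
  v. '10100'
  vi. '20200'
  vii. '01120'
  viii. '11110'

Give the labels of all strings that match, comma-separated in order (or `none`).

i → no match
ii → no match
iii → match
iv → match
v → match
vi → no match
vii → match
viii → match

iii, iv, v, vii, viii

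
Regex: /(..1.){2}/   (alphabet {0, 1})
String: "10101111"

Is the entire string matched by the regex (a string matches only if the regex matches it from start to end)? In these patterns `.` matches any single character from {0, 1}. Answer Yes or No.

Yes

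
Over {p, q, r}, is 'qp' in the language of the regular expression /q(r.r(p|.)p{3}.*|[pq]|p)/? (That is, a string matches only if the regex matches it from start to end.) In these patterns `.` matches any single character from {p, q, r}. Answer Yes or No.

Yes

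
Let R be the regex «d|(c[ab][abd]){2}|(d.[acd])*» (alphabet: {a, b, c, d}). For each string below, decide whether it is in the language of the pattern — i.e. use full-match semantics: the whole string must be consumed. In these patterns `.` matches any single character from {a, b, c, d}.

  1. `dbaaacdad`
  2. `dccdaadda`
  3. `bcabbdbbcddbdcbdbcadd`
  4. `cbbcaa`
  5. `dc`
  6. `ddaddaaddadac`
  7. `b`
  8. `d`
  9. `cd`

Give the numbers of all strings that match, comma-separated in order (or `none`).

1 → no match
2 → match
3 → no match
4 → match
5 → no match
6 → no match
7 → no match
8 → match
9 → no match

2, 4, 8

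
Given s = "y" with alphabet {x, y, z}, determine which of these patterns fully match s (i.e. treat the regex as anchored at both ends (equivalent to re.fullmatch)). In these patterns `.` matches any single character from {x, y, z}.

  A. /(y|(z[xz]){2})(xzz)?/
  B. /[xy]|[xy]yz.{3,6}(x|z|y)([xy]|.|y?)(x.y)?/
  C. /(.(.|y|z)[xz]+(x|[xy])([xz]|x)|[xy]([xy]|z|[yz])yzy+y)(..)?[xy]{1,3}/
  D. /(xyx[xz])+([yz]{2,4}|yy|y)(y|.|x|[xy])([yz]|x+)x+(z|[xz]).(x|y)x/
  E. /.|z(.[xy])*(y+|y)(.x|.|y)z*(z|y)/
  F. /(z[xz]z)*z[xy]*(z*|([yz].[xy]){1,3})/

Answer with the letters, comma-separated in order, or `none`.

A, B, E

A → match
B → match
C → no match
D → no match — must start with "xyx"
E → match
F → no match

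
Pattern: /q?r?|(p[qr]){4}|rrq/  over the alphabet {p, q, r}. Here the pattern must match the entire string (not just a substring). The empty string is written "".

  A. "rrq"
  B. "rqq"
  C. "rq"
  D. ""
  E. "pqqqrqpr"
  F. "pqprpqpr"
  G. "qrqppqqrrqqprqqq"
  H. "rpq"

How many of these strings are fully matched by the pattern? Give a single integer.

3

A → match
B → no match
C → no match
D → match
E → no match
F → match
G → no match
H → no match
Total matched: 3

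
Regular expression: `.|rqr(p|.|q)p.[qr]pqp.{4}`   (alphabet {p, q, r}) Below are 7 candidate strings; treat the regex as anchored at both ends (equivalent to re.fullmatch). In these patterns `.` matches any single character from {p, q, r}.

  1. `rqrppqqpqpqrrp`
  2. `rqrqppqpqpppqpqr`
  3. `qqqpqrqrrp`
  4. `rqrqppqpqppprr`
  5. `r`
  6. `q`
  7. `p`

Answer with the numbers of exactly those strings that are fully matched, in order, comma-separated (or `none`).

1, 4, 5, 6, 7

1 → match
2 → no match
3 → no match
4 → match
5 → match
6 → match
7 → match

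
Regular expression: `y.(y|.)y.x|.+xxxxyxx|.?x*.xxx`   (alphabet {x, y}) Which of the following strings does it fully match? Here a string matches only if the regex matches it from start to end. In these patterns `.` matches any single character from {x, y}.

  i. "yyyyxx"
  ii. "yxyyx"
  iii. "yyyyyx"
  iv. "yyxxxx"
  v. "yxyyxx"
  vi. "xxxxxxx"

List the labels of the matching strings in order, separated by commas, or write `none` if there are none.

i, iii, v, vi

i → match
ii → no match
iii → match
iv → no match
v → match
vi → match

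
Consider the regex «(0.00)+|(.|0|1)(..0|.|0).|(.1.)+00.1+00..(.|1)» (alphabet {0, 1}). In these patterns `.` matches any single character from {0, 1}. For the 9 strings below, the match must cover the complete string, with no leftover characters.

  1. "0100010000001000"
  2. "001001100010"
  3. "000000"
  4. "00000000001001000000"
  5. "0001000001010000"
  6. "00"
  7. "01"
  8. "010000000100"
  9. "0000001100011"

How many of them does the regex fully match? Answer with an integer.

1 → no match
2. "001001100010" → no match
3. "000000" → no match
4 → no match
5 → no match
6. "00" → no match
7. "01" → no match
8. "010000000100" → match
9 → no match
Total matched: 1

1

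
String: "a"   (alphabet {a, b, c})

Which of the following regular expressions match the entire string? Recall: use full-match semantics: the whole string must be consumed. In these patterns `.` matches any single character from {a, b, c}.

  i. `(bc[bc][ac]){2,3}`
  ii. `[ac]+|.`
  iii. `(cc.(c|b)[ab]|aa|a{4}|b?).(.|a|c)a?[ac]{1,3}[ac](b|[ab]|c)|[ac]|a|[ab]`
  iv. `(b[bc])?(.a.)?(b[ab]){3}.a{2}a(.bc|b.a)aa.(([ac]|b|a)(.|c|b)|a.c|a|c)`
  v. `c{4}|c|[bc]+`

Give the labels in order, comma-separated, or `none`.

i → no match — must start with "bc"
ii → match
iii → match
iv → no match
v → no match

ii, iii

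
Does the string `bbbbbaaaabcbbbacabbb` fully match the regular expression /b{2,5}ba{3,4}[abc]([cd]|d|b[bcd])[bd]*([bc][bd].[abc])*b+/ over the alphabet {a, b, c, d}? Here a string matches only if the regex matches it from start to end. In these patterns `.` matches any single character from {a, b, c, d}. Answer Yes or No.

No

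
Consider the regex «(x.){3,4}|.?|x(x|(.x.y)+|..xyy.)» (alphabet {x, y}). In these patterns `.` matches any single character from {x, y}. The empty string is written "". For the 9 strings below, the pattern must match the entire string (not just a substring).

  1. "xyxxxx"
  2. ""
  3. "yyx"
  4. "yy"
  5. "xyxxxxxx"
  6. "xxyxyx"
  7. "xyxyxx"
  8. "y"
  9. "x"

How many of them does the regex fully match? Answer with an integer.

6

1 → match
2 → match
3 → no match
4 → no match
5 → match
6 → no match
7 → match
8 → match
9 → match
Total matched: 6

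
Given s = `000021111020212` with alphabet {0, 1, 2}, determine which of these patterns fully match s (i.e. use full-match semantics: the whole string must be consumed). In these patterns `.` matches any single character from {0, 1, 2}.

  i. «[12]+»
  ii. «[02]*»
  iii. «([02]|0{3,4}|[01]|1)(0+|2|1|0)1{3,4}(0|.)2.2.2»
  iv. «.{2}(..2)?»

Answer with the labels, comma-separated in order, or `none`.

iii

i → no match
ii → no match
iii → match
iv → no match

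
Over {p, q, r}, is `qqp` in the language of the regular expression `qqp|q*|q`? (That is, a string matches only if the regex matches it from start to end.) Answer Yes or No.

Yes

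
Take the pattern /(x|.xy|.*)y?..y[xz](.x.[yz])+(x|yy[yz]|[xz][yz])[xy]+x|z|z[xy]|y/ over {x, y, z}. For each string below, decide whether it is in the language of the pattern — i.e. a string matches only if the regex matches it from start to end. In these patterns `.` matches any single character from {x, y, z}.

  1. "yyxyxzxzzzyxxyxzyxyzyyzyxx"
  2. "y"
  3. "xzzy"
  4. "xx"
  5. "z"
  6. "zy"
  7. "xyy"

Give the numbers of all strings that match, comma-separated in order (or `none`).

1 → no match
2 → match
3 → no match
4 → no match
5 → match
6 → match
7 → no match

2, 5, 6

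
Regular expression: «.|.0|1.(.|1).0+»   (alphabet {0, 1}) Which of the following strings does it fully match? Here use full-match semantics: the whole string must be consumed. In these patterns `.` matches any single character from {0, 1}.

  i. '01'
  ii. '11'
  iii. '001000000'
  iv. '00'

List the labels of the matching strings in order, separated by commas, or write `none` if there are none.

i → no match
ii → no match
iii → no match
iv → match

iv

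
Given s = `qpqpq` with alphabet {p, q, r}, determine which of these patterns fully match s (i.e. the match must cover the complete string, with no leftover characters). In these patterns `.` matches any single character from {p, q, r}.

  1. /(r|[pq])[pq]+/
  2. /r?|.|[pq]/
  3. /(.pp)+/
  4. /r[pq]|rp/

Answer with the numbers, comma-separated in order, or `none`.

1 → match
2 → no match
3 → no match — must end with `pp`
4 → no match

1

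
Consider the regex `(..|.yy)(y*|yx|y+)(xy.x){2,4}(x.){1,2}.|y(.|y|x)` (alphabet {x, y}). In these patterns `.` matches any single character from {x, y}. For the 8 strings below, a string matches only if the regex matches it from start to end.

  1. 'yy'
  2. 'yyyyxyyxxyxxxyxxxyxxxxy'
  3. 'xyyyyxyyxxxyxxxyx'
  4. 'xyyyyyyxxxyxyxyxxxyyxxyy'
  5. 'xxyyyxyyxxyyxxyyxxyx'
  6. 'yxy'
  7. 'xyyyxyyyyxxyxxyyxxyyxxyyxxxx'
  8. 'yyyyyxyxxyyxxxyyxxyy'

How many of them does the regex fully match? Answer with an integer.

3

1 → match
2 → match
3 → no match
4 → no match
5 → match
6 → no match
7 → no match
8 → no match
Total matched: 3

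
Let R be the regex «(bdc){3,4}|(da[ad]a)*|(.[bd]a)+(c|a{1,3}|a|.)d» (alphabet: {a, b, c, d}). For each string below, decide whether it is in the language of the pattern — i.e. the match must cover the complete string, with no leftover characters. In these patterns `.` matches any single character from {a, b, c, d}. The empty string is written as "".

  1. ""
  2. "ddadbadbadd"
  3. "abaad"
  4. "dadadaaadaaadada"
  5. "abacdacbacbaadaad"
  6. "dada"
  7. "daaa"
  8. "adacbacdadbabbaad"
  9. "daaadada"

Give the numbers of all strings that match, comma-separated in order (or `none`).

1, 2, 3, 4, 5, 6, 7, 8, 9

1. "" → match
2. "ddadbadbadd" → match
3. "abaad" → match
4 → match
5 → match
6. "dada" → match
7. "daaa" → match
8 → match
9. "daaadada" → match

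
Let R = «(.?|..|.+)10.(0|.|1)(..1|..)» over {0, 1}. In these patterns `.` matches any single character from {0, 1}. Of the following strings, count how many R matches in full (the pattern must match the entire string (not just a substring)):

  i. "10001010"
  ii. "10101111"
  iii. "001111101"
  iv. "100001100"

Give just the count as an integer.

i. "10001010" → no match
ii. "10101111" → match
iii. "001111101" → no match
iv. "100001100" → no match
Total matched: 1

1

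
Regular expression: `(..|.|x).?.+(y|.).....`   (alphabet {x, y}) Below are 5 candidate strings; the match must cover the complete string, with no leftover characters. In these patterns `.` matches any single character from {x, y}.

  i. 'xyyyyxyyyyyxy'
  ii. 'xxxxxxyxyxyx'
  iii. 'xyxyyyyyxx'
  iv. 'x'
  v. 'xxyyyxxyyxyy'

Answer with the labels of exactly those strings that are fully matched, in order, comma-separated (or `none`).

i, ii, iii, v

i → match
ii → match
iii → match
iv → no match
v → match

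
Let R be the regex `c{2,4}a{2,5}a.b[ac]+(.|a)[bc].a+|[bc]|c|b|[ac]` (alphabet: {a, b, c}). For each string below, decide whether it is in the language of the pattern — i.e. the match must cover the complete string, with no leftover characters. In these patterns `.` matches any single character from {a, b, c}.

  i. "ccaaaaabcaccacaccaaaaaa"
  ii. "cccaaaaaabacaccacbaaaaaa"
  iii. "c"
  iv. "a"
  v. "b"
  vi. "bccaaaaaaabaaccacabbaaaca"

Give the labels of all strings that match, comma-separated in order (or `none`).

i → match
ii → match
iii → match
iv → match
v → match
vi → no match

i, ii, iii, iv, v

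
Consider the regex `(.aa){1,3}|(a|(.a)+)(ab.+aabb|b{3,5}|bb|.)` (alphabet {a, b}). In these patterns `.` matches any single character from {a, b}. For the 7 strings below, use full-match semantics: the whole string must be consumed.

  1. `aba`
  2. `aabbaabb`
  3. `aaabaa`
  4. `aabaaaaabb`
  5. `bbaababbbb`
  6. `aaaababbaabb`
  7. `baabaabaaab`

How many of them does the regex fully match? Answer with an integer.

1 → no match
2 → match
3 → match
4 → match
5 → no match
6 → no match
7 → no match
Total matched: 3

3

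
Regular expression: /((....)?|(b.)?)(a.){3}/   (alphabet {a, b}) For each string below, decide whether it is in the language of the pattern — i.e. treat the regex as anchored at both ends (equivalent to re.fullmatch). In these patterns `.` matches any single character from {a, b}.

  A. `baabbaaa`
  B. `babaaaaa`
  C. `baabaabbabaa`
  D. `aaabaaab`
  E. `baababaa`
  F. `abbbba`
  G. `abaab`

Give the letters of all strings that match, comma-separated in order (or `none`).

E

A → no match
B → no match
C → no match
D → no match
E → match
F → no match
G → no match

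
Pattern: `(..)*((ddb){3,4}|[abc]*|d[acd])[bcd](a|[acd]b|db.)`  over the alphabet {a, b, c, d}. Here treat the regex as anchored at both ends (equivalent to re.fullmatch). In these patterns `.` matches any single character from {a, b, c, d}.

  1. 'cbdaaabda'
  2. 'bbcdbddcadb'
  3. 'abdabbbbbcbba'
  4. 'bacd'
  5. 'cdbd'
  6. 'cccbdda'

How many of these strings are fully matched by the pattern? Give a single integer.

3

1 → match
2 → no match
3 → match
4 → no match
5 → match
6 → no match
Total matched: 3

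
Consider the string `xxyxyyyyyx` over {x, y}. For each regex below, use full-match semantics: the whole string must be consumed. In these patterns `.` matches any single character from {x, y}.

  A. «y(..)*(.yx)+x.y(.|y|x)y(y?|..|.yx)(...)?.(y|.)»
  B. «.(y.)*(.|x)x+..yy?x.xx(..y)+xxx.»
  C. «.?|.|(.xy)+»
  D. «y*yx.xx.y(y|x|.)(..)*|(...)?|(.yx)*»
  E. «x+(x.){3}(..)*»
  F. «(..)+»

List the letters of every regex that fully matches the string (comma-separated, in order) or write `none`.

F

A → no match — must start with `y`
B → no match
C → no match
D → no match
E → no match
F → match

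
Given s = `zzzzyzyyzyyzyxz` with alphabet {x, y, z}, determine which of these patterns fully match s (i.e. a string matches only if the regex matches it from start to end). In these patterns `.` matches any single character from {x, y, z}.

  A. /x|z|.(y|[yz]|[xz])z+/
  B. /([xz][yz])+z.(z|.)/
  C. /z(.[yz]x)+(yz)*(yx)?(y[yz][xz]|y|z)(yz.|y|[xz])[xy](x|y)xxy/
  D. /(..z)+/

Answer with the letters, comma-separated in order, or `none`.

D

A → no match
B → no match
C → no match — must end with `xxy`
D → match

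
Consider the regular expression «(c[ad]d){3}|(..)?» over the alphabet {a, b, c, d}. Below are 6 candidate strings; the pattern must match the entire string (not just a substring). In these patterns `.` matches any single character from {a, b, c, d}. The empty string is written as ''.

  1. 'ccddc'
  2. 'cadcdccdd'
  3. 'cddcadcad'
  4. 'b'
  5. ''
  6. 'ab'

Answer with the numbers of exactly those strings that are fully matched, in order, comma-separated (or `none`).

3, 5, 6

1 → no match
2 → no match
3 → match
4 → no match
5 → match
6 → match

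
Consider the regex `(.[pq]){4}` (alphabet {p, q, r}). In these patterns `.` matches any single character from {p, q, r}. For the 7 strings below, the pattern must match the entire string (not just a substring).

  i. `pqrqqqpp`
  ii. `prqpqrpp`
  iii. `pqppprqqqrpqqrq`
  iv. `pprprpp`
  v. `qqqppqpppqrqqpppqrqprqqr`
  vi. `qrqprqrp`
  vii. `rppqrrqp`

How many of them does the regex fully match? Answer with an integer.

1

i → match
ii → no match
iii → no match
iv → no match
v → no match
vi → no match
vii → no match
Total matched: 1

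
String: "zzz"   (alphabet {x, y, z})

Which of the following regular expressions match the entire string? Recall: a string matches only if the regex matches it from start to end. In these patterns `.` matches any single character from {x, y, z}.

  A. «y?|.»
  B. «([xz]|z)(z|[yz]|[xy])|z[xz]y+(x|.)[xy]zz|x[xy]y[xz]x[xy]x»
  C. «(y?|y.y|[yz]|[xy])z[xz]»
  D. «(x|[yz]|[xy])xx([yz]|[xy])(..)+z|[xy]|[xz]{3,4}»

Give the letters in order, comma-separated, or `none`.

C, D

A → no match
B → no match
C → match
D → match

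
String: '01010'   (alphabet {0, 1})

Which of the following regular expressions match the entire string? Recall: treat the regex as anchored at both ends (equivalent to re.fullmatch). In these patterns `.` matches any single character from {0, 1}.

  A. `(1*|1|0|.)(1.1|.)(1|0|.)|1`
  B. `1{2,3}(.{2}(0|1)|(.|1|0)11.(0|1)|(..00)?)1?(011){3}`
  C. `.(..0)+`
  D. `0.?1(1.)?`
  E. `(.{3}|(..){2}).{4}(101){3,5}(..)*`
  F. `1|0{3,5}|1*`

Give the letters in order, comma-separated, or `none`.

A

A → match
B → no match — must start with '1'
C → no match
D → no match
E → no match
F → no match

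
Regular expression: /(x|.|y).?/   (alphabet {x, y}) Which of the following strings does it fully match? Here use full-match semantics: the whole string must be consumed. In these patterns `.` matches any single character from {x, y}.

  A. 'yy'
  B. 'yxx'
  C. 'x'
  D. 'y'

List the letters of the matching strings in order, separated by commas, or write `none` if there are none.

A → match
B → no match
C → match
D → match

A, C, D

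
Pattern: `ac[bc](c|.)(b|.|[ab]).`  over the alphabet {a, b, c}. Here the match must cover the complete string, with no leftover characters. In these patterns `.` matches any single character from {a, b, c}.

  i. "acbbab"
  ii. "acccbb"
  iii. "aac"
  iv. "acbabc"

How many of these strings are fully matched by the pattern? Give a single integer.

i → match
ii → match
iii → no match — must start with "ac"
iv → match
Total matched: 3

3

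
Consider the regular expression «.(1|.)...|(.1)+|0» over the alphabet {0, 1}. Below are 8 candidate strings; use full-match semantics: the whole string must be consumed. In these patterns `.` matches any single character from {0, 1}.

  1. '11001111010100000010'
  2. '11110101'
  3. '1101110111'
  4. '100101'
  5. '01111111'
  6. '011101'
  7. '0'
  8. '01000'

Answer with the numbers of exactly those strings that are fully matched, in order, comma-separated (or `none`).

1 → no match
2. '11110101' → match
3. '1101110111' → match
4. '100101' → no match
5. '01111111' → match
6. '011101' → match
7. '0' → match
8. '01000' → match

2, 3, 5, 6, 7, 8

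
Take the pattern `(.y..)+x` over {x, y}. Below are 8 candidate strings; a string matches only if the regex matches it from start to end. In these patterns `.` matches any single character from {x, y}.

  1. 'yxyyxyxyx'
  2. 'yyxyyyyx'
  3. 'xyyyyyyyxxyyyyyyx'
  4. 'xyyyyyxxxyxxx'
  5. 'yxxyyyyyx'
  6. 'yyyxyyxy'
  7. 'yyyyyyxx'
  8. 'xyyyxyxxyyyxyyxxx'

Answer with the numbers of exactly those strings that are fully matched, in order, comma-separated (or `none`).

4, 8

1 → no match
2 → no match
3 → no match
4 → match
5 → no match
6 → no match — must end with 'x'
7 → no match
8 → match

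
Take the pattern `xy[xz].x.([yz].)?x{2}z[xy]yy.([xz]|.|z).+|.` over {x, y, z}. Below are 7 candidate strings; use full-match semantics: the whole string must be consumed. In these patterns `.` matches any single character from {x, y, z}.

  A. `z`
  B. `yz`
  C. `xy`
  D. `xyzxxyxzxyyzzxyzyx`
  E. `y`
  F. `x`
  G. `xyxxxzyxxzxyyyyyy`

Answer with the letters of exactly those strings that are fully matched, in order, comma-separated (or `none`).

A. `z` → match
B. `yz` → no match
C. `xy` → no match
D → no match
E. `y` → match
F. `x` → match
G → no match

A, E, F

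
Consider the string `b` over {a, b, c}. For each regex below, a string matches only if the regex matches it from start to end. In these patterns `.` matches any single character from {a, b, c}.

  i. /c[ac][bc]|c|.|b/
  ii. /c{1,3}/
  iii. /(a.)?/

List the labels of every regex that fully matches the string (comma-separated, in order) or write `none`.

i → match
ii → no match — must start with `c`
iii → no match

i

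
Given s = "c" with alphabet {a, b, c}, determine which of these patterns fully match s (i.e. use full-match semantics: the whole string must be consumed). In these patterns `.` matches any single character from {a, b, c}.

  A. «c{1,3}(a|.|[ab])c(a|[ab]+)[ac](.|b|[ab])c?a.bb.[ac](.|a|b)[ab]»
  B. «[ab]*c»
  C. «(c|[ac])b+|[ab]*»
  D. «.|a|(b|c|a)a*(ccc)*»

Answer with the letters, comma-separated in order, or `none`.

A → no match
B → match
C → no match
D → match

B, D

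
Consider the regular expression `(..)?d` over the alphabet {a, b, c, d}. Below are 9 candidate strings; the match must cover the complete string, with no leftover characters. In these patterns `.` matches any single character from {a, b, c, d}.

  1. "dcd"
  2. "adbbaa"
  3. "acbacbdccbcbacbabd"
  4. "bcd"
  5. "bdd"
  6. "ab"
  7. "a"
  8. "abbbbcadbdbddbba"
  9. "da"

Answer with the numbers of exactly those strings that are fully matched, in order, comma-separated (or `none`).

1. "dcd" → match
2. "adbbaa" → no match — must end with "d"
3 → no match
4. "bcd" → match
5. "bdd" → match
6. "ab" → no match — must end with "d"
7. "a" → no match — must end with "d"
8 → no match — must end with "d"
9. "da" → no match — must end with "d"

1, 4, 5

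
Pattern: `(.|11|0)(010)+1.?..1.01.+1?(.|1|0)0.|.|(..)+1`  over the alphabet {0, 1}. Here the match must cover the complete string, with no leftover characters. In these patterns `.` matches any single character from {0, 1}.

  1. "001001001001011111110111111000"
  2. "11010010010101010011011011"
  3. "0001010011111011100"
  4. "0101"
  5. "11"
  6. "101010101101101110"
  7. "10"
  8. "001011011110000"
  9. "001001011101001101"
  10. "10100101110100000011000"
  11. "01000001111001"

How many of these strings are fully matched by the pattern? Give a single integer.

0

1 → no match
2 → no match
3 → no match
4. "0101" → no match
5. "11" → no match
6 → no match
7. "10" → no match
8 → no match
9 → no match
10 → no match
11 → no match
Total matched: 0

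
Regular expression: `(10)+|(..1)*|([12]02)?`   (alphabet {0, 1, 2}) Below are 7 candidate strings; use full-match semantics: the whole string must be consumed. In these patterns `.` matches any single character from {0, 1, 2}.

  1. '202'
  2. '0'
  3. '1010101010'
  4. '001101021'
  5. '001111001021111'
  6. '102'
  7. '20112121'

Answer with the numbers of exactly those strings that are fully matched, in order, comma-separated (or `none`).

1, 3, 4, 5, 6

1 → match
2 → no match
3 → match
4 → match
5 → match
6 → match
7 → no match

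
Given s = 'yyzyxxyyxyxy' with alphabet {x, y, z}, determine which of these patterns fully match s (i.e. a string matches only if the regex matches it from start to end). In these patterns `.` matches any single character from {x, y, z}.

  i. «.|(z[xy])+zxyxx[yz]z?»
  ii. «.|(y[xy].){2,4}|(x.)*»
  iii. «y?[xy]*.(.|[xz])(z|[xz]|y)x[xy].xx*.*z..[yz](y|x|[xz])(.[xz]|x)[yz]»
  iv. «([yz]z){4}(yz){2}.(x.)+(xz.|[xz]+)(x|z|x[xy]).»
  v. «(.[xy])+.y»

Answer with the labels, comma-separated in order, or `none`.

i → no match
ii → match
iii → no match
iv → no match
v → match

ii, v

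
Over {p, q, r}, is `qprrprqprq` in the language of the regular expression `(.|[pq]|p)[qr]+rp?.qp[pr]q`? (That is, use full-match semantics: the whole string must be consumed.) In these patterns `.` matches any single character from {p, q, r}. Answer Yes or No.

No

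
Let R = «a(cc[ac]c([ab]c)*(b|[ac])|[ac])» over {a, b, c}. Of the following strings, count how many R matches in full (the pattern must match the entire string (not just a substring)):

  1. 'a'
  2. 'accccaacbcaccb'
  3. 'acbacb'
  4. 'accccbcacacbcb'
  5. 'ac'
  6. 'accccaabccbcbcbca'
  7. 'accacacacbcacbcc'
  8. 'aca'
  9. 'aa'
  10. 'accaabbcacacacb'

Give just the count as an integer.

1 → no match
2 → no match
3 → no match
4 → match
5 → match
6 → no match
7 → match
8 → no match
9 → match
10 → no match
Total matched: 4

4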